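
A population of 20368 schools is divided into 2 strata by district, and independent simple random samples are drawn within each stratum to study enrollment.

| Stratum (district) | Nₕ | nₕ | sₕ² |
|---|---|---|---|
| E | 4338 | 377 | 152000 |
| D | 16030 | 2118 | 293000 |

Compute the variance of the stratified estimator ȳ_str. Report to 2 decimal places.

91.06

Var(ȳ_str) = Σₕ Wₕ²(1 − fₕ)sₕ²/nₕ with Wₕ = Nₕ/N, N = 20368.
E: Wₕ = 0.21298115; term = 0.21298115²·(1 − 0.08690641)·152000/377 = 16.699361.
D: Wₕ = 0.78701885; term = 0.78701885²·(1 − 0.13212726)·293000/2118 = 74.364897.
Sum = 91.064258.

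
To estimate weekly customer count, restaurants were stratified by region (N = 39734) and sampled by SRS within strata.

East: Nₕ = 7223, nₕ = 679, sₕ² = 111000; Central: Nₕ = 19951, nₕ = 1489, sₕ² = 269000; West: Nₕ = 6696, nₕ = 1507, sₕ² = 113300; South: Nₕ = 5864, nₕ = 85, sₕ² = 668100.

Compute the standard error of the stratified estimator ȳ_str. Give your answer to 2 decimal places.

14.74

Var(ȳ_str) = Σₕ Wₕ²(1 − fₕ)sₕ²/nₕ with Wₕ = Nₕ/N, N = 39734.
East: Wₕ = 0.18178386; term = 0.18178386²·(1 − 0.09400526)·111000/679 = 4.8942882.
Central: Wₕ = 0.50211406; term = 0.50211406²·(1 − 0.07463285)·269000/1489 = 42.147947.
West: Wₕ = 0.16852066; term = 0.16852066²·(1 − 0.22505974)·113300/1507 = 1.6545931.
South: Wₕ = 0.14758142; term = 0.14758142²·(1 − 0.01449523)·668100/85 = 168.71148.
Sum = 217.40831.
SE = √(217.40831) = 14.74.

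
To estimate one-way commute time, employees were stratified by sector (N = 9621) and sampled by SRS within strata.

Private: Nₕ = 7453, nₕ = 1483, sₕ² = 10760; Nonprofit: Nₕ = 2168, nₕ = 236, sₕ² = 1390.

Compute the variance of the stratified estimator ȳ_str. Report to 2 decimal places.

Var(ȳ_str) = Σₕ Wₕ²(1 − fₕ)sₕ²/nₕ with Wₕ = Nₕ/N, N = 9621.
Private: Wₕ = 0.77465960; term = 0.77465960²·(1 − 0.19898028)·10760/1483 = 3.4876761.
Nonprofit: Wₕ = 0.22534040; term = 0.22534040²·(1 − 0.10885609)·1390/236 = 0.26651936.
Sum = 3.7541955.

3.75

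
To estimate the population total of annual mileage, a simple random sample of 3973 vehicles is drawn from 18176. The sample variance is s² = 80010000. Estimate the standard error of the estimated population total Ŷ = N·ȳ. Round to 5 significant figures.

Var(Ŷ) = N²·Var(ȳ) = N²·(1 − n/N)·s²/n.
f = 3973/18176 = 0.21858495; Var(ȳ) = 0.78141505·80010000/3973 = 15736.476.
Var(Ŷ) = 18176² · 15736.476 = 5.198812 × 10^12.
SE(Ŷ) = √(5.198812 × 10^12) = 2.2801 × 10^6.

2.2801 × 10^6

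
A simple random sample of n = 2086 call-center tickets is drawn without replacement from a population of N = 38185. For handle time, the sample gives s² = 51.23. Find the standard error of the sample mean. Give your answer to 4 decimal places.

Under SRS without replacement, Var(ȳ) = (1 − f)·s²/n with f = n/N = 2086/38185 = 0.05462878.
Var(ȳ) = (1 − 0.05462878)·51.23/2086 = 0.94537122·0.024558965 = 0.023217338.
SE(ȳ) = √(0.023217338) = 0.1524.

0.1524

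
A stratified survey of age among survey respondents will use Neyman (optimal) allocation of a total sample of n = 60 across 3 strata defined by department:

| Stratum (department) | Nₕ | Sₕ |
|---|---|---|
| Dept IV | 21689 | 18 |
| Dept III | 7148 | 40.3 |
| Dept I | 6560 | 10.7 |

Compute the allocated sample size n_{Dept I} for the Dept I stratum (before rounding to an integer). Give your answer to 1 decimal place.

Neyman allocation: nₕ = n·NₕSₕ / Σⱼ NⱼSⱼ.
Σ NⱼSⱼ = 21689·18 + 7148·40.3 + 6560·10.7 = 748658.4.
n_{Dept I} = 60·6560·10.7 / 748658.4 = 5.6.

5.6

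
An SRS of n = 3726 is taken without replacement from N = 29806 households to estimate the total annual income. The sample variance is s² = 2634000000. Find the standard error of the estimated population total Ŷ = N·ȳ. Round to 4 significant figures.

2.344 × 10^7

Var(Ŷ) = N²·Var(ȳ) = N²·(1 − n/N)·s²/n.
f = 3726/29806 = 0.12500839; Var(ȳ) = 0.87499161·2634000000/3726 = 618552.85.
Var(Ŷ) = 29806² · 618552.85 = 5.4952089 × 10^14.
SE(Ŷ) = √(5.4952089 × 10^14) = 2.344 × 10^7.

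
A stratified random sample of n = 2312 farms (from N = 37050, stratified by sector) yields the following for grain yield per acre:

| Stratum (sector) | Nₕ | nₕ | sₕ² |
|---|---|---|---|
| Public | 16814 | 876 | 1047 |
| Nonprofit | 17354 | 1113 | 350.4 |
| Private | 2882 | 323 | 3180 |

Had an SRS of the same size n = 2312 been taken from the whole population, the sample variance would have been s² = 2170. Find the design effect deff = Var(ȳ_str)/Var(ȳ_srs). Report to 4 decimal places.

0.3987

Var(ȳ_str) = Σ Wₕ²(1−fₕ)sₕ²/nₕ with Wₕ = Nₕ/37050:
  Public: (16814/37050)²·(1−876/16814)·1047/876 = 0.23333023
  Nonprofit: (17354/37050)²·(1−1113/17354)·350.4/1113 = 0.064640524
  Private: (2882/37050)²·(1−323/2882)·3180/323 = 0.052894734
  → Var(ȳ_str) = 0.35086549.
Var(ȳ_srs) = (1 − 2312/37050)·2170/2312 = 0.88001181.
deff = 0.35086549 / 0.88001181 = 0.3987.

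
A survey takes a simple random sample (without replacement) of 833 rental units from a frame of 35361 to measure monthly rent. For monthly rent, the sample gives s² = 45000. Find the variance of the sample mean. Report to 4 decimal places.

Under SRS without replacement, Var(ȳ) = (1 − f)·s²/n with f = n/N = 833/35361 = 0.02355703.
Var(ȳ) = (1 − 0.02355703)·45000/833 = 0.97644297·54.021609 = 52.74902.

52.7490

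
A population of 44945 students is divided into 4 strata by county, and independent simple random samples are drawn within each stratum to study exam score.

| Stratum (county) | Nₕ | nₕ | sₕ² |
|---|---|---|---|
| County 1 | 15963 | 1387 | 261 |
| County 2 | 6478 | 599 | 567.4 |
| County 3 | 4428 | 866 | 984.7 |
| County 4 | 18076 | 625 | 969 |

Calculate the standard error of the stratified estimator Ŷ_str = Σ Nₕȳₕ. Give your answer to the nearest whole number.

Var(Ŷ_str) = Σₕ Nₕ²(1 − fₕ)sₕ²/nₕ.
County 1: 15963²·(1 − 1387/15963)·261/1387 = 4.378415 × 10^7.
County 2: 6478²·(1 − 599/6478)·567.4/599 = 3.6075048 × 10^7.
County 3: 4428²·(1 − 866/4428)·984.7/866 = 1.793443 × 10^7.
County 4: 18076²·(1 − 625/18076)·969/625 = 4.8906481 × 10^8.
Sum = 5.8685844 × 10^8.
SE = √(5.8685844 × 10^8) = 24225.

24225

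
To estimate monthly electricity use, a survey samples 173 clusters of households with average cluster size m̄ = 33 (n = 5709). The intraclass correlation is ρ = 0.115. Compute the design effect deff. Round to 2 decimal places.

4.68

deff = 1 + (33 − 1)·0.115 = 1 + 3.68 = 4.68.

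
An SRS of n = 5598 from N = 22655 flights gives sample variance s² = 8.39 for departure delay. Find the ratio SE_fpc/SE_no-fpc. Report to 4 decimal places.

0.8677

f = n/N = 5598/22655 = 0.24709777.
SE_no-fpc = √(s²/n) = 0.038713687; SE_fpc = √((1−f)s²/n) = 0.033591842.
Ratio = √(1−f) = 0.86769939.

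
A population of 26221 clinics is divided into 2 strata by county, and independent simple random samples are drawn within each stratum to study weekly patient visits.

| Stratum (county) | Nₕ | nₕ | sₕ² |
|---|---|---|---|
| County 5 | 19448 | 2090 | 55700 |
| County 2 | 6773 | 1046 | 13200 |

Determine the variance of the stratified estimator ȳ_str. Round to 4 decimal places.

13.7973

Var(ȳ_str) = Σₕ Wₕ²(1 − fₕ)sₕ²/nₕ with Wₕ = Nₕ/N, N = 26221.
County 5: Wₕ = 0.74169559; term = 0.74169559²·(1 − 0.10746606)·55700/2090 = 13.085341.
County 2: Wₕ = 0.25830441; term = 0.25830441²·(1 − 0.15443673)·13200/1046 = 0.71195411.
Sum = 13.797295.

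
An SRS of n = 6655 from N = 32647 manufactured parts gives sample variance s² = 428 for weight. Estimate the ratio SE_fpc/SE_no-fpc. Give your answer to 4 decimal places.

f = n/N = 6655/32647 = 0.20384721.
SE_no-fpc = √(s²/n) = 0.25359919; SE_fpc = √((1−f)s²/n) = 0.22627994.
Ratio = √(1−f) = 0.89227394.

0.8923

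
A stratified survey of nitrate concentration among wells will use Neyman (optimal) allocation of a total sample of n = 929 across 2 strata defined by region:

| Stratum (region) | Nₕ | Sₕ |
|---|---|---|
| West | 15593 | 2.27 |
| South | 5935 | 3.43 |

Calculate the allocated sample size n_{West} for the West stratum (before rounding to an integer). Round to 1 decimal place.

589.8

Neyman allocation: nₕ = n·NₕSₕ / Σⱼ NⱼSⱼ.
Σ NⱼSⱼ = 15593·2.27 + 5935·3.43 = 55753.16.
n_{West} = 929·15593·2.27 / 55753.16 = 589.8.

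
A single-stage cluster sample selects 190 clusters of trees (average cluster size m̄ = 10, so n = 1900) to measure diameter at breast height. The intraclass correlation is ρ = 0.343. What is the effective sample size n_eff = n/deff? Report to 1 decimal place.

deff = 1 + (10 − 1)·0.343 = 1 + 3.087 = 4.087.
n_eff = 1900 / 4.087 = 464.9.

464.9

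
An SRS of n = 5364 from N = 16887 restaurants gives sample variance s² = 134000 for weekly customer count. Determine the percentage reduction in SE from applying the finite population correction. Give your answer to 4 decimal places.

17.3950

f = n/N = 5364/16887 = 0.31764079.
SE_no-fpc = √(s²/n) = 4.9981354; SE_fpc = √((1−f)s²/n) = 4.1287116.
Ratio = √(1−f) = 0.82605037. Reduction = 100·(1 − 0.82605037) = 17.3950%.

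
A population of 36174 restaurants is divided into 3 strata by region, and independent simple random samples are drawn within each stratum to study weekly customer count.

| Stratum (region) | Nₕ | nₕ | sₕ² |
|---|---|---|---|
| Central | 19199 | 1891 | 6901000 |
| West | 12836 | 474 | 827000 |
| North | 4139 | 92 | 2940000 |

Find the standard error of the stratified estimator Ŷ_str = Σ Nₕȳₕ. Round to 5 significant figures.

1.4230 × 10^6

Var(Ŷ_str) = Σₕ Nₕ²(1 − fₕ)sₕ²/nₕ.
Central: 19199²·(1 − 1891/19199)·6901000/1891 = 1.2126794 × 10^12.
West: 12836²·(1 − 474/12836)·827000/474 = 2.7685069 × 10^11.
North: 4139²·(1 − 92/4139)·2940000/92 = 5.3528877 × 10^11.
Sum = 2.0248189 × 10^12.
SE = √(2.0248189 × 10^12) = 1.4230 × 10^6.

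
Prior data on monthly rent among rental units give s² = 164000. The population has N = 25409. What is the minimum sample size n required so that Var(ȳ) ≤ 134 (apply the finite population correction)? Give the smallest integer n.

Without fpc, n₀ = s²/D = 164000/134 = 1223.8806.
With fpc, (1 − n/N)·s²/n ≤ D requires n ≥ n₀/(1 + n₀/N) = 1223.8806/(1 + 1223.8806/25409) = 1167.6387.
Rounding up, n = 1168.

1168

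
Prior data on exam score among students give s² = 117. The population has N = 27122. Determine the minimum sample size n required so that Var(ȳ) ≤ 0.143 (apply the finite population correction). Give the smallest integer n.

Without fpc, n₀ = s²/D = 117/0.143 = 818.1818.
With fpc, (1 − n/N)·s²/n ≤ D requires n ≥ n₀/(1 + n₀/N) = 818.1818/(1 + 818.1818/27122) = 794.2227.
Rounding up, n = 795.

795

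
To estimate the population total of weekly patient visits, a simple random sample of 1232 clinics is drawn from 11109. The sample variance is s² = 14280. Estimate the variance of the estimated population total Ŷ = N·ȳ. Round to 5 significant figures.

1.2718 × 10^9

Var(Ŷ) = N²·Var(ȳ) = N²·(1 − n/N)·s²/n.
f = 1232/11109 = 0.11090107; Var(ȳ) = 0.88909893·14280/1232 = 10.305465.
Var(Ŷ) = 11109² · 10.305465 = 1.2717962 × 10^9.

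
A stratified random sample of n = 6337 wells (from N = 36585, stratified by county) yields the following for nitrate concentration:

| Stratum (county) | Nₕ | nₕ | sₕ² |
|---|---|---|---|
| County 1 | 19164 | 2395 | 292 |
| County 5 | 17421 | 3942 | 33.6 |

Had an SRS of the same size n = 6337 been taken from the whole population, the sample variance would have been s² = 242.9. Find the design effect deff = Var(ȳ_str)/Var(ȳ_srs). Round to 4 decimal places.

Var(ȳ_str) = Σ Wₕ²(1−fₕ)sₕ²/nₕ with Wₕ = Nₕ/36585:
  County 1: (19164/36585)²·(1−2395/19164)·292/2395 = 0.029272819
  County 5: (17421/36585)²·(1−3942/17421)·33.6/3942 = 0.0014953653
  → Var(ȳ_str) = 0.030768184.
Var(ȳ_srs) = (1 − 6337/36585)·242.9/6337 = 0.031691107.
deff = 0.030768184 / 0.031691107 = 0.9709.

0.9709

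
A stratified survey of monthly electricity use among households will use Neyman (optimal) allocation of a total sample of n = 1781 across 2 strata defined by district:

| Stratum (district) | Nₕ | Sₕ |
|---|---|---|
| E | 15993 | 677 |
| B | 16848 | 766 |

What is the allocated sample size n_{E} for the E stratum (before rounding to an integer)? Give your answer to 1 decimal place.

812.5

Neyman allocation: nₕ = n·NₕSₕ / Σⱼ NⱼSⱼ.
Σ NⱼSⱼ = 15993·677 + 16848·766 = 2.3732829 × 10^7.
n_{E} = 1781·15993·677 / (2.3732829 × 10^7) = 812.5.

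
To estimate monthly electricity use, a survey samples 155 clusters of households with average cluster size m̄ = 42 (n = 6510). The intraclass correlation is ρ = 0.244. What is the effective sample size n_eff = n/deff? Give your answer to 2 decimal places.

deff = 1 + (42 − 1)·0.244 = 1 + 10.004 = 11.004.
n_eff = 6510 / 11.004 = 591.60.

591.60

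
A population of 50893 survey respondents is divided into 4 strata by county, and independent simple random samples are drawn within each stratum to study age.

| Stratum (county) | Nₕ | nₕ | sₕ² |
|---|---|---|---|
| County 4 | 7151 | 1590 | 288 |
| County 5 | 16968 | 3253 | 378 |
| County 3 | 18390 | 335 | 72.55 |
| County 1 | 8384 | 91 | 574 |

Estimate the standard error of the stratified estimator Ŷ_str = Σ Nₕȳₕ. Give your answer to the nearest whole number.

Var(Ŷ_str) = Σₕ Nₕ²(1 − fₕ)sₕ²/nₕ.
County 4: 7151²·(1 − 1590/7151)·288/1590 = 7.2030269 × 10^6.
County 5: 16968²·(1 − 3253/16968)·378/3253 = 2.7041713 × 10^7.
County 3: 18390²·(1 − 335/18390)·72.55/335 = 7.190711 × 10^7.
County 1: 8384²·(1 − 91/8384)·574/91 = 4.3856446 × 10^8.
Sum = 5.4471631 × 10^8.
SE = √(5.4471631 × 10^8) = 23339.

23339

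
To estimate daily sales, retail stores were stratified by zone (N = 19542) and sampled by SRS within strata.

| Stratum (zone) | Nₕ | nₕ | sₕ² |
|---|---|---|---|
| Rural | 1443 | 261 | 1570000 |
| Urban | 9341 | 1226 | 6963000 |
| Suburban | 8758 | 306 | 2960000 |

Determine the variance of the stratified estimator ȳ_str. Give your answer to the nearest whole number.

3029

Var(ȳ_str) = Σₕ Wₕ²(1 − fₕ)sₕ²/nₕ with Wₕ = Nₕ/N, N = 19542.
Rural: Wₕ = 0.07384096; term = 0.07384096²·(1 − 0.18087318)·1570000/261 = 26.866119.
Urban: Wₕ = 0.47799611; term = 0.47799611²·(1 − 0.13124933)·6963000/1226 = 1127.3267.
Suburban: Wₕ = 0.44816293; term = 0.44816293²·(1 − 0.03493948)·2960000/306 = 1874.9802.
Sum = 3029.173.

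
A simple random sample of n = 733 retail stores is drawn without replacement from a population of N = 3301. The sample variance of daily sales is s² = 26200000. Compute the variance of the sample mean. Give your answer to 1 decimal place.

27806.5

Under SRS without replacement, Var(ȳ) = (1 − f)·s²/n with f = n/N = 733/3301 = 0.22205392.
Var(ȳ) = (1 − 0.22205392)·26200000/733 = 0.77794608·35743.52 = 27806.531.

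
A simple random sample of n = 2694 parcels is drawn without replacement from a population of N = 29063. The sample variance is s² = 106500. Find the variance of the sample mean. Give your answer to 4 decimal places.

35.8678

Under SRS without replacement, Var(ȳ) = (1 − f)·s²/n with f = n/N = 2694/29063 = 0.09269518.
Var(ȳ) = (1 − 0.09269518)·106500/2694 = 0.90730482·39.532294 = 35.867841.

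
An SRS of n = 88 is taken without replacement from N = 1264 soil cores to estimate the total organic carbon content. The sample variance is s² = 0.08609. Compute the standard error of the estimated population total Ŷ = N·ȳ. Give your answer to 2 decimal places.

38.13

Var(Ŷ) = N²·Var(ȳ) = N²·(1 − n/N)·s²/n.
f = 88/1264 = 0.06962025; Var(ȳ) = 0.93037975·0.08609/88 = 9.1018628 × 10^-4.
Var(Ŷ) = 1264² · (9.1018628 × 10^-4) = 1454.201.
SE(Ŷ) = √(1454.201) = 38.13.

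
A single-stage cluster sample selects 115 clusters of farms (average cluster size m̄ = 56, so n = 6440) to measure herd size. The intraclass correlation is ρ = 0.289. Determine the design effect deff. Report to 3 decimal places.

deff = 1 + (56 − 1)·0.289 = 1 + 15.895 = 16.895.

16.895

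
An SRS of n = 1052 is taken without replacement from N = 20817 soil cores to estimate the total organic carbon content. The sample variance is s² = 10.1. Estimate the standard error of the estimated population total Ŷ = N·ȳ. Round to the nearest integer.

1988

Var(Ŷ) = N²·Var(ȳ) = N²·(1 − n/N)·s²/n.
f = 1052/20817 = 0.05053562; Var(ȳ) = 0.94946438·10.1/1052 = 0.0091155801.
Var(Ŷ) = 20817² · 0.0091155801 = 3.9502137 × 10^6.
SE(Ŷ) = √(3.9502137 × 10^6) = 1988.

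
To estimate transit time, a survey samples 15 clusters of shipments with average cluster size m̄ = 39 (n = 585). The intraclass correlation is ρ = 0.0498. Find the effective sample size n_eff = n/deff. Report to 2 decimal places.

202.25

deff = 1 + (39 − 1)·0.0498 = 1 + 1.8924 = 2.8924.
n_eff = 585 / 2.8924 = 202.25.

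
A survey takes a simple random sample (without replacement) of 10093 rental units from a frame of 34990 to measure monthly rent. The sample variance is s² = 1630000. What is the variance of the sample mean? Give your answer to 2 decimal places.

Under SRS without replacement, Var(ȳ) = (1 − f)·s²/n with f = n/N = 10093/34990 = 0.28845384.
Var(ȳ) = (1 − 0.28845384)·1630000/10093 = 0.71154616·161.49807 = 114.91333.

114.91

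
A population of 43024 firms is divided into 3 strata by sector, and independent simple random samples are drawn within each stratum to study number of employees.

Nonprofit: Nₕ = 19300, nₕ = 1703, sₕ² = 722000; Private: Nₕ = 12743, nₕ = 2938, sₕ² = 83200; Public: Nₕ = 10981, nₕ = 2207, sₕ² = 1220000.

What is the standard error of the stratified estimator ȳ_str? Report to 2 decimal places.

Var(ȳ_str) = Σₕ Wₕ²(1 − fₕ)sₕ²/nₕ with Wₕ = Nₕ/N, N = 43024.
Nonprofit: Wₕ = 0.44858684; term = 0.44858684²·(1 − 0.08823834)·722000/1703 = 77.785191.
Private: Wₕ = 0.29618353; term = 0.29618353²·(1 − 0.23055795)·83200/2938 = 1.9114777.
Public: Wₕ = 0.25522964; term = 0.25522964²·(1 − 0.20098352)·1220000/2207 = 28.772358.
Sum = 108.46903.
SE = √(108.46903) = 10.41.

10.41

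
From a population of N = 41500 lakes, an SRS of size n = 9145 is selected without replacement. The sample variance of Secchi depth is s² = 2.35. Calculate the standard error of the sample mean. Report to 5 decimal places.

Under SRS without replacement, Var(ȳ) = (1 − f)·s²/n with f = n/N = 9145/41500 = 0.22036145.
Var(ȳ) = (1 − 0.22036145)·2.35/9145 = 0.77963855·2.5697102 × 10^-4 = 2.0034452 × 10^-4.
SE(ȳ) = √(2.0034452 × 10^-4) = 0.01415.

0.01415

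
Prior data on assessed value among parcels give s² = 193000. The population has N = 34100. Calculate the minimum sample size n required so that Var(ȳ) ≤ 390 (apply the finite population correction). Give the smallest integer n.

488

Without fpc, n₀ = s²/D = 193000/390 = 494.8718.
With fpc, (1 − n/N)·s²/n ≤ D requires n ≥ n₀/(1 + n₀/N) = 494.8718/(1 + 494.8718/34100) = 487.7928.
Rounding up, n = 488.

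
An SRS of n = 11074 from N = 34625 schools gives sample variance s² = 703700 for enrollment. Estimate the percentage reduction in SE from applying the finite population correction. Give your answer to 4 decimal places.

f = n/N = 11074/34625 = 0.31982671.
SE_no-fpc = √(s²/n) = 7.9715269; SE_fpc = √((1−f)s²/n) = 6.574327.
Ratio = √(1−f) = 0.82472619. Reduction = 100·(1 − 0.82472619) = 17.5274%.

17.5274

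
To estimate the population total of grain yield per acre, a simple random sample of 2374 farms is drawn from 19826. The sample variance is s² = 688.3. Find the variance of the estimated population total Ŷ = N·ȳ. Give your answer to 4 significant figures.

Var(Ŷ) = N²·Var(ȳ) = N²·(1 − n/N)·s²/n.
f = 2374/19826 = 0.11974175; Var(ȳ) = 0.88025825·688.3/2374 = 0.25521556.
Var(Ŷ) = 19826² · 0.25521556 = 1.0031765 × 10^8.

1.003 × 10^8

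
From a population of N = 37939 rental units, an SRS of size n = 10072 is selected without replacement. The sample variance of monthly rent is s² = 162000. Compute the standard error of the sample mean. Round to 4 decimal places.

Under SRS without replacement, Var(ȳ) = (1 − f)·s²/n with f = n/N = 10072/37939 = 0.26547879.
Var(ȳ) = (1 − 0.26547879)·162000/10072 = 0.73452121·16.084194 = 11.814181.
SE(ȳ) = √(11.814181) = 3.4372.

3.4372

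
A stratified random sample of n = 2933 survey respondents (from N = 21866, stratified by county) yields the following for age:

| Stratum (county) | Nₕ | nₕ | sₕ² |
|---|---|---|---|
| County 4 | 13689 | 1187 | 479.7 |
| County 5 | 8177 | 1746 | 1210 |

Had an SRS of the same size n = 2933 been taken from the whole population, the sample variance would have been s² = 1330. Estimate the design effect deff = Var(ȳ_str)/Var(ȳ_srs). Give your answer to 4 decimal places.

Var(ȳ_str) = Σ Wₕ²(1−fₕ)sₕ²/nₕ with Wₕ = Nₕ/21866:
  County 4: (13689/21866)²·(1−1187/13689)·479.7/1187 = 0.14465436
  County 5: (8177/21866)²·(1−1746/8177)·1210/1746 = 0.076221054
  → Var(ȳ_str) = 0.22087541.
Var(ȳ_srs) = (1 − 2933/21866)·1330/2933 = 0.3926356.
deff = 0.22087541 / 0.3926356 = 0.5625.

0.5625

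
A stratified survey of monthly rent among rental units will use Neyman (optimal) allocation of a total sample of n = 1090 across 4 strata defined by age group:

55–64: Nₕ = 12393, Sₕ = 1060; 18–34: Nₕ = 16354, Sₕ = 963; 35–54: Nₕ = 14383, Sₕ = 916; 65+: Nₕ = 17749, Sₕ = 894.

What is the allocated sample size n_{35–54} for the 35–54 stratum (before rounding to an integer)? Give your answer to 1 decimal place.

247.9

Neyman allocation: nₕ = n·NₕSₕ / Σⱼ NⱼSⱼ.
Σ NⱼSⱼ = 12393·1060 + 16354·963 + 14383·916 + 17749·894 = 5.7927916 × 10^7.
n_{35–54} = 1090·14383·916 / (5.7927916 × 10^7) = 247.9.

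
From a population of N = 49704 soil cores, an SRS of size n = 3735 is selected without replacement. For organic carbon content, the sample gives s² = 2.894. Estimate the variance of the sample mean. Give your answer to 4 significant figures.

7.166 × 10^-4

Under SRS without replacement, Var(ȳ) = (1 − f)·s²/n with f = n/N = 3735/49704 = 0.07514486.
Var(ȳ) = (1 − 0.07514486)·2.894/3735 = 0.92485514·7.7483266 × 10^-4 = 7.1660797 × 10^-4.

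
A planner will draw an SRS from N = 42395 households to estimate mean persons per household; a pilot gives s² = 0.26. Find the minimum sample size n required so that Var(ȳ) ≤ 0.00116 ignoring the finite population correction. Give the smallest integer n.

225

Without fpc, n₀ = s²/D = 0.26/0.00116 = 224.1379.
Rounding up, n = 225.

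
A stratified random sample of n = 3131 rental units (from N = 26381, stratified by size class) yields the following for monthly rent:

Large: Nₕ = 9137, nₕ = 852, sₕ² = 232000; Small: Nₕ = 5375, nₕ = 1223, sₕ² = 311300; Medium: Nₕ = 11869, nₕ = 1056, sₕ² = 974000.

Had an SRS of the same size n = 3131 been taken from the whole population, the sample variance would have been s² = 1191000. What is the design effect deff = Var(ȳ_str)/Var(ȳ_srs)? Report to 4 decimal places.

Var(ȳ_str) = Σ Wₕ²(1−fₕ)sₕ²/nₕ with Wₕ = Nₕ/26381:
  Large: (9137/26381)²·(1−852/9137)·232000/852 = 29.618429
  Small: (5375/26381)²·(1−1223/5375)·311300/1223 = 8.1621763
  Medium: (11869/26381)²·(1−1056/11869)·974000/1056 = 170.08768
  → Var(ȳ_str) = 207.86829.
Var(ȳ_srs) = (1 − 3131/26381)·1191000/3131 = 335.24352.
deff = 207.86829 / 335.24352 = 0.6201.

0.6201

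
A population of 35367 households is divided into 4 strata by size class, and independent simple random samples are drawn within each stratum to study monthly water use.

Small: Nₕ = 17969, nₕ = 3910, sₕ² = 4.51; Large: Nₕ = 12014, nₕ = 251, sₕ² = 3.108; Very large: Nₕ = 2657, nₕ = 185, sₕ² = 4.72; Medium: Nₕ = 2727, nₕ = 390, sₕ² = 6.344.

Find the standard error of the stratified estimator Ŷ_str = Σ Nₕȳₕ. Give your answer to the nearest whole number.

Var(Ŷ_str) = Σₕ Nₕ²(1 − fₕ)sₕ²/nₕ.
Small: 17969²·(1 − 3910/17969)·4.51/3910 = 291392.34.
Large: 12014²·(1 − 251/12014)·3.108/251 = 1.7498991 × 10^6.
Very large: 2657²·(1 − 185/2657)·4.72/185 = 167575.41.
Medium: 2727²·(1 − 390/2727)·6.344/390 = 103667.45.
Sum = 2.3125343 × 10^6.
SE = √(2.3125343 × 10^6) = 1521.

1521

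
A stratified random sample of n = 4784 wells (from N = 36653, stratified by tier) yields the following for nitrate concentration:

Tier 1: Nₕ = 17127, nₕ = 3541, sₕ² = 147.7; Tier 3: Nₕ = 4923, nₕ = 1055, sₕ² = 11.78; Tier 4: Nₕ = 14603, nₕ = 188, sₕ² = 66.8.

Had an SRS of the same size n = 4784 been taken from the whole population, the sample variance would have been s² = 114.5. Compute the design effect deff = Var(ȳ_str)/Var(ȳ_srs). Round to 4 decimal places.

3.0301

Var(ȳ_str) = Σ Wₕ²(1−fₕ)sₕ²/nₕ with Wₕ = Nₕ/36653:
  Tier 1: (17127/36653)²·(1−3541/17127)·147.7/3541 = 0.0072245104
  Tier 3: (4923/36653)²·(1−1055/4923)·11.78/1055 = 1.5826689 × 10^-4
  Tier 4: (14603/36653)²·(1−188/14603)·66.8/188 = 0.055674496
  → Var(ȳ_str) = 0.063057273.
Var(ȳ_srs) = (1 − 4784/36653)·114.5/4784 = 0.020810055.
deff = 0.063057273 / 0.020810055 = 3.0301.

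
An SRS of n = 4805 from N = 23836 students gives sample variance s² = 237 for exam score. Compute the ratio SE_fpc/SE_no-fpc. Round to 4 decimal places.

0.8935

f = n/N = 4805/23836 = 0.20158584.
SE_no-fpc = √(s²/n) = 0.22208922; SE_fpc = √((1−f)s²/n) = 0.19844565.
Ratio = √(1−f) = 0.89354024.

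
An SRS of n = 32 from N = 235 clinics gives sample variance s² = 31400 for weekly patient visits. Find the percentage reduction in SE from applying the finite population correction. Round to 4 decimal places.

f = n/N = 32/235 = 0.13617021.
SE_no-fpc = √(s²/n) = 31.32491; SE_fpc = √((1−f)s²/n) = 29.114137.
Ratio = √(1−f) = 0.92942444. Reduction = 100·(1 − 0.92942444) = 7.0576%.

7.0576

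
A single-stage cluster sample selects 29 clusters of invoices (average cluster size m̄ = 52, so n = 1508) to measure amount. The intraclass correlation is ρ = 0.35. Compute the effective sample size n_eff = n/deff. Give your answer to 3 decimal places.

deff = 1 + (52 − 1)·0.35 = 1 + 17.85 = 18.85.
n_eff = 1508 / 18.85 = 80.000.

80.000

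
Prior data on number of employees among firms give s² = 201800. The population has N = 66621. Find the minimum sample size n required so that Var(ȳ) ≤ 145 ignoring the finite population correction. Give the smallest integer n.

Without fpc, n₀ = s²/D = 201800/145 = 1391.7241.
Rounding up, n = 1392.

1392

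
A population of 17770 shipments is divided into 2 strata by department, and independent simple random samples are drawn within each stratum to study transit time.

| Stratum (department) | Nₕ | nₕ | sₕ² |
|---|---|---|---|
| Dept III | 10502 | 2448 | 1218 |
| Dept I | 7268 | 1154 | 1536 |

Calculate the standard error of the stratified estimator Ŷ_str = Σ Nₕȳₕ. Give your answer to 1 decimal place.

10061.3

Var(Ŷ_str) = Σₕ Nₕ²(1 − fₕ)sₕ²/nₕ.
Dept III: 10502²·(1 − 2448/10502)·1218/2448 = 4.2084242 × 10^7.
Dept I: 7268²·(1 − 1154/7268)·1536/1154 = 5.9146052 × 10^7.
Sum = 1.0123029 × 10^8.
SE = √(1.0123029 × 10^8) = 10061.3.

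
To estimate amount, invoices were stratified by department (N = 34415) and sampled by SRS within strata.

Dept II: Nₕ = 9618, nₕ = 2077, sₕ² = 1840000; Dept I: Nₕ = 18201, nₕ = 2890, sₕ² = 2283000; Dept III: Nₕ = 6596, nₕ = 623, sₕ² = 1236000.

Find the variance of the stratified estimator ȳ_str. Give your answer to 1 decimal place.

306.1

Var(ȳ_str) = Σₕ Wₕ²(1 − fₕ)sₕ²/nₕ with Wₕ = Nₕ/N, N = 34415.
Dept II: Wₕ = 0.27947116; term = 0.27947116²·(1 − 0.21594926)·1840000/2077 = 54.249969.
Dept I: Wₕ = 0.52886823; term = 0.52886823²·(1 − 0.15878248)·2283000/2890 = 185.87087.
Dept III: Wₕ = 0.19166061; term = 0.19166061²·(1 − 0.09445118)·1236000/623 = 65.994545.
Sum = 306.11538.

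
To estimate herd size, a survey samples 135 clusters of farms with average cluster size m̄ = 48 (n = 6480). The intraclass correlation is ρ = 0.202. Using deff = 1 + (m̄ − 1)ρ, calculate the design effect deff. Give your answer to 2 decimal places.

deff = 1 + (48 − 1)·0.202 = 1 + 9.494 = 10.494.

10.49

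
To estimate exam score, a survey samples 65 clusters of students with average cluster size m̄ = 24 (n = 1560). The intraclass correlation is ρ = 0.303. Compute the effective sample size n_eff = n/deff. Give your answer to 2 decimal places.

deff = 1 + (24 − 1)·0.303 = 1 + 6.969 = 7.969.
n_eff = 1560 / 7.969 = 195.76.

195.76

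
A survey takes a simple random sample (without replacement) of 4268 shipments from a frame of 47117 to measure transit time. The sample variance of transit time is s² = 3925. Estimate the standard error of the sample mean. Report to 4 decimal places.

Under SRS without replacement, Var(ȳ) = (1 − f)·s²/n with f = n/N = 4268/47117 = 0.09058302.
Var(ȳ) = (1 − 0.09058302)·3925/4268 = 0.90941698·0.91963449 = 0.83633122.
SE(ȳ) = √(0.83633122) = 0.9145.

0.9145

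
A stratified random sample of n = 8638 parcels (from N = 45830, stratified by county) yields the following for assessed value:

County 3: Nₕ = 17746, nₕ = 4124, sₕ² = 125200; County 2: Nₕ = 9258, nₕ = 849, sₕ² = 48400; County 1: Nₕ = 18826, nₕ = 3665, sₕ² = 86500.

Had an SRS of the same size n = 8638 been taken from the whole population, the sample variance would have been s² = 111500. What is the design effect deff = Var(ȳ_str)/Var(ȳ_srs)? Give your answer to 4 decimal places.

0.8414

Var(ȳ_str) = Σ Wₕ²(1−fₕ)sₕ²/nₕ with Wₕ = Nₕ/45830:
  County 3: (17746/45830)²·(1−4124/17746)·125200/4124 = 3.4940355
  County 2: (9258/45830)²·(1−849/9258)·48400/849 = 2.1129999
  County 1: (18826/45830)²·(1−3665/18826)·86500/3665 = 3.2072168
  → Var(ȳ_str) = 8.8142522.
Var(ȳ_srs) = (1 − 8638/45830)·111500/8638 = 10.475176.
deff = 8.8142522 / 10.475176 = 0.8414.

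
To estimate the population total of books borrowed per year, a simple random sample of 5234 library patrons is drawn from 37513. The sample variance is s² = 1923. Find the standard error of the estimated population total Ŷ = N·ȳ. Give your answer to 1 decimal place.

21092.3

Var(Ŷ) = N²·Var(ȳ) = N²·(1 − n/N)·s²/n.
f = 5234/37513 = 0.13952496; Var(ȳ) = 0.86047504·1923/5234 = 0.3161432.
Var(Ŷ) = 37513² · 0.3161432 = 4.4488467 × 10^8.
SE(Ŷ) = √(4.4488467 × 10^8) = 21092.3.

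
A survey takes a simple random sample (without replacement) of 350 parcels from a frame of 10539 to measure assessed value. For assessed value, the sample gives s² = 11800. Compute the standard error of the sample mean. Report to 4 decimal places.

5.7092

Under SRS without replacement, Var(ȳ) = (1 − f)·s²/n with f = n/N = 350/10539 = 0.03320998.
Var(ȳ) = (1 − 0.03320998)·11800/350 = 0.96679002·33.714286 = 32.594635.
SE(ȳ) = √(32.594635) = 5.7092.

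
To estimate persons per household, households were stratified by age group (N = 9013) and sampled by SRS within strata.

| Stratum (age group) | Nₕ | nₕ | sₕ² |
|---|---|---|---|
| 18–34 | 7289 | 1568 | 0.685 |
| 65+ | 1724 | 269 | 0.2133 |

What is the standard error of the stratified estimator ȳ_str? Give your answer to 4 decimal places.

Var(ȳ_str) = Σₕ Wₕ²(1 − fₕ)sₕ²/nₕ with Wₕ = Nₕ/N, N = 9013.
18–34: Wₕ = 0.80872074; term = 0.80872074²·(1 − 0.21511867)·0.685/1568 = 2.2425682 × 10^-4.
65+: Wₕ = 0.19127926; term = 0.19127926²·(1 − 0.15603248)·0.2133/269 = 2.4484999 × 10^-5.
Sum = 2.4874182 × 10^-4.
SE = √(2.4874182 × 10^-4) = 0.0158.

0.0158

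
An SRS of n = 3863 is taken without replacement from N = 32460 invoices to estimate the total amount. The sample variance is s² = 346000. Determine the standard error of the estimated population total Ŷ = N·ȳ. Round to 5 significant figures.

Var(Ŷ) = N²·Var(ȳ) = N²·(1 − n/N)·s²/n.
f = 3863/32460 = 0.11900801; Var(ȳ) = 0.88099199·346000/3863 = 78.908421.
Var(Ŷ) = 32460² · 78.908421 = 8.3141984 × 10^10.
SE(Ŷ) = √(8.3141984 × 10^10) = 288340.

288340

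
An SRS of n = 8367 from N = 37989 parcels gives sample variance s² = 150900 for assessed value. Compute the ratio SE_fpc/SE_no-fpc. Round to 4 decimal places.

0.8830

f = n/N = 8367/37989 = 0.22024797.
SE_no-fpc = √(s²/n) = 4.2467797; SE_fpc = √((1−f)s²/n) = 3.7500581.
Ratio = √(1−f) = 0.88303569.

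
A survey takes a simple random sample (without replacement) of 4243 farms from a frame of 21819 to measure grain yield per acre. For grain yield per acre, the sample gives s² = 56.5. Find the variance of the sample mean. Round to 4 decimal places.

Under SRS without replacement, Var(ȳ) = (1 − f)·s²/n with f = n/N = 4243/21819 = 0.19446354.
Var(ȳ) = (1 − 0.19446354)·56.5/4243 = 0.80553646·0.01331605 = 0.010726564.

0.0107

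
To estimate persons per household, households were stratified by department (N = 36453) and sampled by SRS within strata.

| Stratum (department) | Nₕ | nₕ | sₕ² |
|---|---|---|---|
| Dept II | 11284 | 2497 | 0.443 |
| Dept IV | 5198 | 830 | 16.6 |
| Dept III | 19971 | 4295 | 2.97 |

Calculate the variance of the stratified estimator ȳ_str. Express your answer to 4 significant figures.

Var(ȳ_str) = Σₕ Wₕ²(1 − fₕ)sₕ²/nₕ with Wₕ = Nₕ/N, N = 36453.
Dept II: Wₕ = 0.30954928; term = 0.30954928²·(1 − 0.22128678)·0.443/2497 = 1.3237999 × 10^-5.
Dept IV: Wₕ = 0.14259457; term = 0.14259457²·(1 − 0.15967680)·16.6/830 = 3.417294 × 10^-4.
Dept III: Wₕ = 0.54785614; term = 0.54785614²·(1 − 0.21506184)·2.97/4295 = 1.6291527 × 10^-4.
Sum = 5.1788267 × 10^-4.

5.179 × 10^-4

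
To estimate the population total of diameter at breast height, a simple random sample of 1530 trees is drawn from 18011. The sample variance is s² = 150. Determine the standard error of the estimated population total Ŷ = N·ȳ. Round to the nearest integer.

5395

Var(Ŷ) = N²·Var(ȳ) = N²·(1 − n/N)·s²/n.
f = 1530/18011 = 0.08494809; Var(ȳ) = 0.91505191·150/1530 = 0.089710972.
Var(Ŷ) = 18011² · 0.089710972 = 2.9101891 × 10^7.
SE(Ŷ) = √(2.9101891 × 10^7) = 5395.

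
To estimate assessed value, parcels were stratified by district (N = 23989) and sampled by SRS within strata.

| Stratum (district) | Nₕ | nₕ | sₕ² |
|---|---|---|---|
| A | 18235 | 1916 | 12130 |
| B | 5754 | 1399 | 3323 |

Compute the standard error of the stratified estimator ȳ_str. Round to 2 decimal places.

Var(ȳ_str) = Σₕ Wₕ²(1 − fₕ)sₕ²/nₕ with Wₕ = Nₕ/N, N = 23989.
A: Wₕ = 0.76014006; term = 0.76014006²·(1 − 0.10507266)·12130/1916 = 3.2737108.
B: Wₕ = 0.23985994; term = 0.23985994²·(1 − 0.24313521)·3323/1399 = 0.10342996.
Sum = 3.3771408.
SE = √(3.3771408) = 1.84.

1.84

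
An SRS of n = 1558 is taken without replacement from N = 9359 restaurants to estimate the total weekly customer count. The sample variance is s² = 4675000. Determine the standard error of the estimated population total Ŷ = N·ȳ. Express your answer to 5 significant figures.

468060

Var(Ŷ) = N²·Var(ȳ) = N²·(1 − n/N)·s²/n.
f = 1558/9359 = 0.16647078; Var(ȳ) = 0.83352922·4675000/1558 = 2501.1227.
Var(Ŷ) = 9359² · 2501.1227 = 2.1907554 × 10^11.
SE(Ŷ) = √(2.1907554 × 10^11) = 468060.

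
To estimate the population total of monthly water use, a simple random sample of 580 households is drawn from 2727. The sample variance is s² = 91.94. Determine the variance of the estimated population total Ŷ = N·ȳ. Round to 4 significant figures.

Var(Ŷ) = N²·Var(ȳ) = N²·(1 − n/N)·s²/n.
f = 580/2727 = 0.21268794; Var(ȳ) = 0.78731206·91.94/580 = 0.12480254.
Var(Ŷ) = 2727² · 0.12480254 = 928097.71.

928100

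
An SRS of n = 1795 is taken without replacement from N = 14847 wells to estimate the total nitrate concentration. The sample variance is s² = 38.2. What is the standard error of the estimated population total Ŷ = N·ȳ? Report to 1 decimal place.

Var(Ŷ) = N²·Var(ȳ) = N²·(1 − n/N)·s²/n.
f = 1795/14847 = 0.12089985; Var(ȳ) = 0.87910015·38.2/1795 = 0.018708427.
Var(Ŷ) = 14847² · 0.018708427 = 4.1239623 × 10^6.
SE(Ŷ) = √(4.1239623 × 10^6) = 2030.8.

2030.8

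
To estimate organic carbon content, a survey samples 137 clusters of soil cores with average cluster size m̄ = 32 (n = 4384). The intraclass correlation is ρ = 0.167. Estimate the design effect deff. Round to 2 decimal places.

deff = 1 + (32 − 1)·0.167 = 1 + 5.177 = 6.177.

6.18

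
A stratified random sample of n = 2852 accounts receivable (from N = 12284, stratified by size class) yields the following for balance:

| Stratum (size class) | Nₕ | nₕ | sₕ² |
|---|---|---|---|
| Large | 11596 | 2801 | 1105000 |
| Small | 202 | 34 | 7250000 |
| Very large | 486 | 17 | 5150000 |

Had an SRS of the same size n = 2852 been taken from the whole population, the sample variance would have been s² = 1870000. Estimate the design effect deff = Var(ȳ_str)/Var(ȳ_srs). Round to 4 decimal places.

1.5338

Var(ȳ_str) = Σ Wₕ²(1−fₕ)sₕ²/nₕ with Wₕ = Nₕ/12284:
  Large: (11596/12284)²·(1−2801/11596)·1105000/2801 = 266.63282
  Small: (202/12284)²·(1−34/202)·7250000/34 = 47.955688
  Very large: (486/12284)²·(1−17/486)·5150000/17 = 457.60188
  → Var(ȳ_str) = 772.19039.
Var(ȳ_srs) = (1 − 2852/12284)·1870000/2852 = 503.44968.
deff = 772.19039 / 503.44968 = 1.5338.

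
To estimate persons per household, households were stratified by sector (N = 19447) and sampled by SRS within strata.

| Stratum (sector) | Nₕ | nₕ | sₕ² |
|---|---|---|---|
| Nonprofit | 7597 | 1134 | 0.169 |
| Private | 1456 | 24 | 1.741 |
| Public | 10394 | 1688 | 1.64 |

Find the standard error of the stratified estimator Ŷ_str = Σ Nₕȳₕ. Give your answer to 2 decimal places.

Var(Ŷ_str) = Σₕ Nₕ²(1 − fₕ)sₕ²/nₕ.
Nonprofit: 7597²·(1 − 1134/7597)·0.169/1134 = 7317.2844.
Private: 1456²·(1 − 24/1456)·1.741/24 = 151248.79.
Public: 10394²·(1 − 1688/10394)·1.64/1688 = 87916.984.
Sum = 246483.06.
SE = √(246483.06) = 496.47.

496.47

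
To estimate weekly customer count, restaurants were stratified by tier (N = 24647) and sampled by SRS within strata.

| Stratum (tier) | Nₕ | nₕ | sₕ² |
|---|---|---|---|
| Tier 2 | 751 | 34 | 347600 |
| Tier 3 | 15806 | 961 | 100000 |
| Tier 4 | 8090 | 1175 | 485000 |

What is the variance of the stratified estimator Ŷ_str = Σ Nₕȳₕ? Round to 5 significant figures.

5.3012 × 10^10

Var(Ŷ_str) = Σₕ Nₕ²(1 − fₕ)sₕ²/nₕ.
Tier 2: 751²·(1 − 34/751)·347600/34 = 5.5050332 × 10^9.
Tier 3: 15806²·(1 − 961/15806)·100000/961 = 2.441624 × 10^10.
Tier 4: 8090²·(1 − 1175/8090)·485000/1175 = 2.3091098 × 10^10.
Sum = 5.3012371 × 10^10.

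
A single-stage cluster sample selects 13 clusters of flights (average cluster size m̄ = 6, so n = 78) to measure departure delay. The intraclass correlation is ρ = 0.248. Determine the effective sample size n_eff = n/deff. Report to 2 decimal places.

deff = 1 + (6 − 1)·0.248 = 1 + 1.24 = 2.24.
n_eff = 78 / 2.24 = 34.82.

34.82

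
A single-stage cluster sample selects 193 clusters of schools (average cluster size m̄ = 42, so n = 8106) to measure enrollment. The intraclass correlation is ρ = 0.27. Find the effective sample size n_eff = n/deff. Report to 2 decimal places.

671.58

deff = 1 + (42 − 1)·0.27 = 1 + 11.07 = 12.07.
n_eff = 8106 / 12.07 = 671.58.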